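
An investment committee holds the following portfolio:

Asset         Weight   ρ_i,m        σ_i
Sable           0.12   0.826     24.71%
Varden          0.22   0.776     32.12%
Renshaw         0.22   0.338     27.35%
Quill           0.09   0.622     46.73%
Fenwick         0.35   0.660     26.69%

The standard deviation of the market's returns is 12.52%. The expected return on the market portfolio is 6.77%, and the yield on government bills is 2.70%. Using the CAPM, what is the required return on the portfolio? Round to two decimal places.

8.79%

β_Sable = 0.826 × 24.71% / 12.52% = 1.6302
β_Varden = 0.776 × 32.12% / 12.52% = 1.9908
β_Renshaw = 0.338 × 27.35% / 12.52% = 0.7384
β_Quill = 0.622 × 46.73% / 12.52% = 2.3216
β_Fenwick = 0.660 × 26.69% / 12.52% = 1.4070
β_P = Σ w_i β_i = 0.12×1.6302 + 0.22×1.9908 + 0.22×0.7384 + 0.09×2.3216 + 0.35×1.4070 = 1.4974
MRP = 6.77% − 2.70% = 4.07%
E(R_P) = R_f + β_P × MRP = 2.70% + 1.4974 × 4.07% = 8.79%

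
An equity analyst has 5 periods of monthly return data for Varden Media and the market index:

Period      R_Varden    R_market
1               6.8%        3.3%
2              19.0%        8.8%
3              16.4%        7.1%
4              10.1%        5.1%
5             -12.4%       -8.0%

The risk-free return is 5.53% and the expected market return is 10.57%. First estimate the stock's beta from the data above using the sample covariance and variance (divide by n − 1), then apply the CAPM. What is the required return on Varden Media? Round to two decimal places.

Mean R_i = (6.8 + 19.0 + 16.4 + 10.1 − 12.4) / 5 = 7.9800%
Mean R_m = (3.3 + 8.8 + 7.1 + 5.1 − 8.0) / 5 = 3.2600%
Σ(R_i − R̄_i)(R_m − R̄_m) = 326.7160  ⇒  Cov = 326.7160 / 4 = 81.6790
Σ(R_m − R̄_m)² = 175.6120  ⇒  Var(R_m) = 175.6120 / 4 = 43.9030
β = Cov / Var(R_m) = 81.6790 / 43.9030 = 1.8604
MRP = 10.57% − 5.53% = 5.04%
E(R) = R_f + β × MRP = 5.53% + 1.8604 × 5.04% = 14.91%

14.91%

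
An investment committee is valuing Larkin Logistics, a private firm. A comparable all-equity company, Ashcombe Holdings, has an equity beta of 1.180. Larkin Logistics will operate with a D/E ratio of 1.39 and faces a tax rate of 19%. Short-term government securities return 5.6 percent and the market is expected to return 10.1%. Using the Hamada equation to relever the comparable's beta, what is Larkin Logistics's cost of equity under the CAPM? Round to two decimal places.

β_L = β_U × [1 + (1 − t)(D/E)] = 1.180 × [1 + (1 − 0.19) × 1.39]
    = 1.180 × [1 + 0.81 × 1.39] = 1.180 × 2.1259 = 2.5086
MRP = 10.1% − 5.6% = 4.50%
E(R) = R_f + β_L × MRP = 5.6% + 2.5086 × 4.5% = 16.89%

16.89%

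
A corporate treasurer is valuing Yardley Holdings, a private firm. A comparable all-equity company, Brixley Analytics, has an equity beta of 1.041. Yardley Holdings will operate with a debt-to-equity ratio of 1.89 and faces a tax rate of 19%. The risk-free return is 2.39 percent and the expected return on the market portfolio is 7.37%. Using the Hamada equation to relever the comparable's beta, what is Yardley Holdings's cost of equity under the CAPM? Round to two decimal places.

β_L = β_U × [1 + (1 − t)(D/E)] = 1.041 × [1 + (1 − 0.19) × 1.89]
    = 1.041 × [1 + 0.81 × 1.89] = 1.041 × 2.5309 = 2.6347
MRP = 7.37% − 2.39% = 4.98%
E(R) = R_f + β_L × MRP = 2.39% + 2.6347 × 4.98% = 15.51%

15.51%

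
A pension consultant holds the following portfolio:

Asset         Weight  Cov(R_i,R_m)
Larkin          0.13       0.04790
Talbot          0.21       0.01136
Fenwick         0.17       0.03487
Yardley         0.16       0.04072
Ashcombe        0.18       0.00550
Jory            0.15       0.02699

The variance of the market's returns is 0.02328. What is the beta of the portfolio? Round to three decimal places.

β_Larkin = 0.04790 / 0.02328 = 2.0576
β_Talbot = 0.01136 / 0.02328 = 0.4880
β_Fenwick = 0.03487 / 0.02328 = 1.4979
β_Yardley = 0.04072 / 0.02328 = 1.7491
β_Ashcombe = 0.00550 / 0.02328 = 0.2363
β_Jory = 0.02699 / 0.02328 = 1.1594
β_P = Σ w_i β_i = 0.13×2.0576 + 0.21×0.4880 + 0.17×1.4979 + 0.16×1.7491 + 0.18×0.2363 + 0.15×1.1594 = 1.1209

1.121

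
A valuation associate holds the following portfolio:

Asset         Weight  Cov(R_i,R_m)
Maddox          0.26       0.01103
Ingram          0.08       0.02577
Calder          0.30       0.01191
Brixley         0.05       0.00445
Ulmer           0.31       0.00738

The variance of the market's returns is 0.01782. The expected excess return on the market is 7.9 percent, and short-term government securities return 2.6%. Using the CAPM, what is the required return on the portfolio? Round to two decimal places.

7.48%

β_Maddox = 0.01103 / 0.01782 = 0.6190
β_Ingram = 0.02577 / 0.01782 = 1.4461
β_Calder = 0.01191 / 0.01782 = 0.6684
β_Brixley = 0.00445 / 0.01782 = 0.2497
β_Ulmer = 0.00738 / 0.01782 = 0.4141
β_P = Σ w_i β_i = 0.26×0.6190 + 0.08×1.4461 + 0.30×0.6684 + 0.05×0.2497 + 0.31×0.4141 = 0.6180
E(R_P) = R_f + β_P × MRP = 2.6% + 0.6180 × 7.9% = 7.48%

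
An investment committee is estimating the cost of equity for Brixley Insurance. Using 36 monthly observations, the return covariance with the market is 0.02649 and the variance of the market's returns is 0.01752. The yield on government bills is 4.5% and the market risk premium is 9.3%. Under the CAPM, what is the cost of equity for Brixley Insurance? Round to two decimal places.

18.56%

β = Cov(R_i, R_m) / Var(R_m) = 0.02649 / 0.01752 = 1.5120
E(R) = R_f + β × MRP = 4.5% + 1.5120 × 9.3% = 18.56%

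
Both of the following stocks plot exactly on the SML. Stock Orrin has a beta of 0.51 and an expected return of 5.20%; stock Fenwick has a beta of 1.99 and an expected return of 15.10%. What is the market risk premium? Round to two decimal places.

Both satisfy E(R) = R_f + β·MRP, so the slope of the SML is
MRP = (15.10% − 5.20%) / (1.99 − 0.51) = 9.90% / 1.48 = 6.6892%

6.69%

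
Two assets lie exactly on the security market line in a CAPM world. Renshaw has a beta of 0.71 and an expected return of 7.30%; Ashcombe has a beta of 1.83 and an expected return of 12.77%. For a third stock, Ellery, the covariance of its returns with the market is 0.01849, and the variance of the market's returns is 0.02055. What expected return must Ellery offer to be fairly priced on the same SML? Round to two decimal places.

8.23%

MRP = (12.77% − 7.30%) / (1.83 − 0.71) = 4.8839%
R_f = 7.30% − 0.71 × 4.8839% = 3.8324%
β_Ellery = Cov / Var(R_m) = 0.01849 / 0.02055 = 0.8998
E(R_Ellery) = R_f + β × MRP = 3.8324% + 0.8998 × 4.8839% = 8.23%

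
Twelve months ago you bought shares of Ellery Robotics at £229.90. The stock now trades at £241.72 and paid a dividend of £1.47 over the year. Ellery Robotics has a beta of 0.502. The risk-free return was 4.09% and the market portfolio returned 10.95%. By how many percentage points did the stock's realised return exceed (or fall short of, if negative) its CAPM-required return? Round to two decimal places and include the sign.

-1.75%

Realised HPR = (P1 + D1 − P0) / P0 = (241.72 + 1.47 − 229.90) / 229.90 = 13.29 / 229.90 = 5.7808%
MRP = 10.95% − 4.09% = 6.86%
CAPM required = R_f + β·MRP = 4.09% + 0.502 × 6.86% = 7.53372%
α = realised − required = 5.7808% − 7.53372% = -1.75%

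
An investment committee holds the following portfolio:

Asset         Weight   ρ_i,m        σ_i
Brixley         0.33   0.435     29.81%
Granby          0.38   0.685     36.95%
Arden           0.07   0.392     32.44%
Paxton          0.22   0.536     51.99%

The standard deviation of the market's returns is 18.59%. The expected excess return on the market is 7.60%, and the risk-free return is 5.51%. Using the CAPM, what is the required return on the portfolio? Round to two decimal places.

β_Brixley = 0.435 × 29.81% / 18.59% = 0.6975
β_Granby = 0.685 × 36.95% / 18.59% = 1.3615
β_Arden = 0.392 × 32.44% / 18.59% = 0.6840
β_Paxton = 0.536 × 51.99% / 18.59% = 1.4990
β_P = Σ w_i β_i = 0.33×0.6975 + 0.38×1.3615 + 0.07×0.6840 + 0.22×1.4990 = 1.1252
E(R_P) = R_f + β_P × MRP = 5.51% + 1.1252 × 7.60% = 14.06%

14.06%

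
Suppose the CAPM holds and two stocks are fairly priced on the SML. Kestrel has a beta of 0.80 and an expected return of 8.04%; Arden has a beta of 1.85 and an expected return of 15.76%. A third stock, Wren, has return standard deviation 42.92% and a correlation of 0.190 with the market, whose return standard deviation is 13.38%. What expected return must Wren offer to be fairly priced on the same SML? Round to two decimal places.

MRP = (15.76% − 8.04%) / (1.85 − 0.80) = 7.3524%
R_f = 8.04% − 0.80 × 7.3524% = 2.1581%
β_Wren = ρ·σ_i/σ_m = 0.190 × 42.92 / 13.38 = 0.6095
E(R_Wren) = R_f + β × MRP = 2.1581% + 0.6095 × 7.3524% = 6.64%

6.64%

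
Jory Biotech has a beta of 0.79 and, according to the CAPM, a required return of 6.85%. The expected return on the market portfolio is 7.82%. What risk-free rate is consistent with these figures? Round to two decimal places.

3.20%

E(R) = R_f + β(E(R_m) − R_f) = R_f(1 − β) + β·E(R_m)
6.85% = R_f × (1 − 0.79) + 0.79 × 7.82%
6.85% = R_f × 0.21 + 6.1778%
R_f = (6.85% − 6.1778%) / 0.21 = 3.20%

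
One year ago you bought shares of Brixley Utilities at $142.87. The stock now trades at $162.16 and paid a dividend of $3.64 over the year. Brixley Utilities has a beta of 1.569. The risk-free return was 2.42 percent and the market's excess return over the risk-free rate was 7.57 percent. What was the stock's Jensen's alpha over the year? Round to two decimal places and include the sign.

Realised HPR = (P1 + D1 − P0) / P0 = (162.16 + 3.64 − 142.87) / 142.87 = 22.93 / 142.87 = 16.0496%
CAPM required = R_f + β·MRP = 2.42% + 1.569 × 7.57% = 14.29733%
α = realised − required = 16.0496% − 14.29733% = +1.75%

+1.75%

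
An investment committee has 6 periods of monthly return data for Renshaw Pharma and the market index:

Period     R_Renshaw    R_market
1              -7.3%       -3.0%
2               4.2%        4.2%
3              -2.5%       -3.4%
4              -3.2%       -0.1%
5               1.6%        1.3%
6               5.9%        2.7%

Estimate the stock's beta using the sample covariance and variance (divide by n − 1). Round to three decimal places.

1.429

Mean R_i = (-7.3 + 4.2 − 2.5 − 3.2 + 1.6 + 5.9) / 6 = -0.2167%
Mean R_m = (-3.0 + 4.2 − 3.4 − 0.1 + 1.3 + 2.7) / 6 = 0.2833%
Σ(R_i − R̄_i)(R_m − R̄_m) = 66.7383  ⇒  Cov = 66.7383 / 5 = 13.3477
Σ(R_m − R̄_m)² = 46.7083  ⇒  Var(R_m) = 46.7083 / 5 = 9.3417
β = Cov / Var(R_m) = 13.3477 / 9.3417 = 1.4288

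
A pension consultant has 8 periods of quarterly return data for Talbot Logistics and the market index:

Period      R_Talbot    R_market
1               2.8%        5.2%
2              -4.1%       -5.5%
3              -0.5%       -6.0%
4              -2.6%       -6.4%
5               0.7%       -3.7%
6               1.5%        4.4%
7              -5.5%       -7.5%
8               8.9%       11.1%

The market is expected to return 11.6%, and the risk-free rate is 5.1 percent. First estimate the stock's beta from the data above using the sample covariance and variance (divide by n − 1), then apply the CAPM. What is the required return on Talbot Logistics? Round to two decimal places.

8.99%

Mean R_i = (2.8 − 4.1 − 0.5 − 2.6 + 0.7 + 1.5 − 5.5 + 8.9) / 8 = 0.1500%
Mean R_m = (5.2 − 5.5 − 6.0 − 6.4 − 3.7 + 4.4 − 7.5 + 11.1) / 8 = -1.0500%
Σ(R_i − R̄_i)(R_m − R̄_m) = 202.0600  ⇒  Cov = 202.0600 / 7 = 28.8657
Σ(R_m − R̄_m)² = 337.9400  ⇒  Var(R_m) = 337.9400 / 7 = 48.2771
β = Cov / Var(R_m) = 28.8657 / 48.2771 = 0.5979
MRP = 11.6% − 5.1% = 6.50%
E(R) = R_f + β × MRP = 5.1% + 0.5979 × 6.5% = 8.99%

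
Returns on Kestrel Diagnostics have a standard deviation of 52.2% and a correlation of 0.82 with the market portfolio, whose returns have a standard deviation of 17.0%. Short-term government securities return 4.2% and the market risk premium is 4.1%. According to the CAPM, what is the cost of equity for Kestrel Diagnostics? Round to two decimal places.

β = ρ × σ_i / σ_m = 0.82 × 52.2% / 17.0% = 2.5179
E(R) = 4.2% + 2.5179 × 4.1% = 14.52%

14.52%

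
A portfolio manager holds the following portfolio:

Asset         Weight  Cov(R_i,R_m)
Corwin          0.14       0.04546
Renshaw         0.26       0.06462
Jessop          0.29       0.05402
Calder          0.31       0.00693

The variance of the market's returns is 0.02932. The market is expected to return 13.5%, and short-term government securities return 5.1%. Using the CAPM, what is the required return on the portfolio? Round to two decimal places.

β_Corwin = 0.04546 / 0.02932 = 1.5505
β_Renshaw = 0.06462 / 0.02932 = 2.2040
β_Jessop = 0.05402 / 0.02932 = 1.8424
β_Calder = 0.00693 / 0.02932 = 0.2364
β_P = Σ w_i β_i = 0.14×1.5505 + 0.26×2.2040 + 0.29×1.8424 + 0.31×0.2364 = 1.3977
MRP = 13.5% − 5.1% = 8.40%
E(R_P) = R_f + β_P × MRP = 5.1% + 1.3977 × 8.4% = 16.84%

16.84%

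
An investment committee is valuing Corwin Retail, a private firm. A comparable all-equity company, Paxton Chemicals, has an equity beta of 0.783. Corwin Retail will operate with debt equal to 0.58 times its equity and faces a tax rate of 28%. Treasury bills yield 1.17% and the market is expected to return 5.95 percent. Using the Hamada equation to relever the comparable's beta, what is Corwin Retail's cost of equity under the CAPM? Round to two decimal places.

β_L = β_U × [1 + (1 − t)(D/E)] = 0.783 × [1 + (1 − 0.28) × 0.58]
    = 0.783 × [1 + 0.72 × 0.58] = 0.783 × 1.4176 = 1.1100
MRP = 5.95% − 1.17% = 4.78%
E(R) = R_f + β_L × MRP = 1.17% + 1.1100 × 4.78% = 6.48%

6.48%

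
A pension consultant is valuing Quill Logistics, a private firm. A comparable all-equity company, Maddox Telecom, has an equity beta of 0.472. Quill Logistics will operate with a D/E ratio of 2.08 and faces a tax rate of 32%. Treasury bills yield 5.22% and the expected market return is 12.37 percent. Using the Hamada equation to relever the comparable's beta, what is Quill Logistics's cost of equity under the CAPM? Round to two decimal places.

β_L = β_U × [1 + (1 − t)(D/E)] = 0.472 × [1 + (1 − 0.32) × 2.08]
    = 0.472 × [1 + 0.68 × 2.08] = 0.472 × 2.4144 = 1.1396
MRP = 12.37% − 5.22% = 7.15%
E(R) = R_f + β_L × MRP = 5.22% + 1.1396 × 7.15% = 13.37%

13.37%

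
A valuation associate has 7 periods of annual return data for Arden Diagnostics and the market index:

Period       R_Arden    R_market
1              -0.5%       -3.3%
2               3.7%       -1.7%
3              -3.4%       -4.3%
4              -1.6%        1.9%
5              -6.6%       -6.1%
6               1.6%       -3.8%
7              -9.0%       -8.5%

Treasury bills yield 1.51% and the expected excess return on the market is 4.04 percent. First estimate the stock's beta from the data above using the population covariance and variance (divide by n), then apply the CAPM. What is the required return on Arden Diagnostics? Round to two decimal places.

Mean R_i = (-0.5 + 3.7 − 3.4 − 1.6 − 6.6 + 1.6 − 9.0) / 7 = -2.2571%
Mean R_m = (-3.3 − 1.7 − 4.3 + 1.9 − 6.1 − 3.8 − 8.5) / 7 = -3.6857%
Σ(R_i − R̄_i)(R_m − R̄_m) = 59.3857  ⇒  Cov = 59.3857 / 7 = 8.4837
Σ(R_m − R̄_m)² = 64.6886  ⇒  Var(R_m) = 64.6886 / 7 = 9.2412
β = Cov / Var(R_m) = 8.4837 / 9.2412 = 0.9180
E(R) = R_f + β × MRP = 1.51% + 0.9180 × 4.04% = 5.22%

5.22%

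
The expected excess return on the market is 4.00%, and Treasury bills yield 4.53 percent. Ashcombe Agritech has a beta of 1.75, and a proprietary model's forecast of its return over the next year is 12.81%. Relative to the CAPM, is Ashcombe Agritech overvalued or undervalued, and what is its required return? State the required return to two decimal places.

Required return = R_f + β·MRP = 4.53% + 1.75 × 4.00% = 11.53%
Forecast 12.81% > required 11.53% → the stock plots above the SML → undervalued.

Undervalued; required return 11.53%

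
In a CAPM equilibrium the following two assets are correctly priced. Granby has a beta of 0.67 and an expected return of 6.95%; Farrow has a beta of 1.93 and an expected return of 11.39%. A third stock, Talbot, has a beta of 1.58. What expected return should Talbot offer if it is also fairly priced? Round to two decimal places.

MRP (SML slope) = (11.39% − 6.95%) / (1.93 − 0.67) = 4.44% / 1.26 = 3.5238%
R_f (intercept) = 6.95% − 0.67 × 3.5238% = 4.5891%
E(R_Talbot) = R_f + β × MRP = 4.5891% + 1.58 × 3.5238% = 10.16%

10.16%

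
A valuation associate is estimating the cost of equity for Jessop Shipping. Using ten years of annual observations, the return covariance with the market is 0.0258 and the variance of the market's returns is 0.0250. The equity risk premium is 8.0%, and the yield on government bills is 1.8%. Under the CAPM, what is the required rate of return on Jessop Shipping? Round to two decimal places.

10.06%

β = Cov(R_i, R_m) / Var(R_m) = 0.0258 / 0.0250 = 1.0320
E(R) = R_f + β × MRP = 1.8% + 1.0320 × 8.0% = 10.06%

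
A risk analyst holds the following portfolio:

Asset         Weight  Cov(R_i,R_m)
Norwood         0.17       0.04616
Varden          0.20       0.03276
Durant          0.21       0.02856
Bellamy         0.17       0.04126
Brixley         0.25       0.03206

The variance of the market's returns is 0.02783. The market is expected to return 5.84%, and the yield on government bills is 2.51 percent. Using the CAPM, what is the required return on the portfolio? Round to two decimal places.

β_Norwood = 0.04616 / 0.02783 = 1.6586
β_Varden = 0.03276 / 0.02783 = 1.1771
β_Durant = 0.02856 / 0.02783 = 1.0262
β_Bellamy = 0.04126 / 0.02783 = 1.4826
β_Brixley = 0.03206 / 0.02783 = 1.1520
β_P = Σ w_i β_i = 0.17×1.6586 + 0.20×1.1771 + 0.21×1.0262 + 0.17×1.4826 + 0.25×1.1520 = 1.2729
MRP = 5.84% − 2.51% = 3.33%
E(R_P) = R_f + β_P × MRP = 2.51% + 1.2729 × 3.33% = 6.75%

6.75%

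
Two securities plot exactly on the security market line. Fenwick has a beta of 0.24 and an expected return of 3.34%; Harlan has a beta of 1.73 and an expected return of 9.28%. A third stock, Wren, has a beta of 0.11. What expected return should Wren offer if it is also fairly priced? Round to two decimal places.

MRP (SML slope) = (9.28% − 3.34%) / (1.73 − 0.24) = 5.94% / 1.49 = 3.9866%
R_f (intercept) = 3.34% − 0.24 × 3.9866% = 2.3832%
E(R_Wren) = R_f + β × MRP = 2.3832% + 0.11 × 3.9866% = 2.82%

2.82%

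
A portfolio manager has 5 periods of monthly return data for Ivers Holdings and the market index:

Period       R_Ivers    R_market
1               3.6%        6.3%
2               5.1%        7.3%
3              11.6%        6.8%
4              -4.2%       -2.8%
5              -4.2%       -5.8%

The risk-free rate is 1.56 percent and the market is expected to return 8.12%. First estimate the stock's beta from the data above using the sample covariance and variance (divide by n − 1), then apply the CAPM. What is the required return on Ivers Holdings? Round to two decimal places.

7.86%

Mean R_i = (3.6 + 5.1 + 11.6 − 4.2 − 4.2) / 5 = 2.3800%
Mean R_m = (6.3 + 7.3 + 6.8 − 2.8 − 5.8) / 5 = 2.3600%
Σ(R_i − R̄_i)(R_m − R̄_m) = 146.8260  ⇒  Cov = 146.8260 / 4 = 36.7065
Σ(R_m − R̄_m)² = 152.8520  ⇒  Var(R_m) = 152.8520 / 4 = 38.2130
β = Cov / Var(R_m) = 36.7065 / 38.2130 = 0.9606
MRP = 8.12% − 1.56% = 6.56%
E(R) = R_f + β × MRP = 1.56% + 0.9606 × 6.56% = 7.86%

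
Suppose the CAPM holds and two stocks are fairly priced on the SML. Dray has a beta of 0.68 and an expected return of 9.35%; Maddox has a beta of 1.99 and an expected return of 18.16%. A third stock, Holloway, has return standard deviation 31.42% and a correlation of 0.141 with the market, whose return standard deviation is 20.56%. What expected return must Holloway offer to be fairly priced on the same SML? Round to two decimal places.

6.23%

MRP = (18.16% − 9.35%) / (1.99 − 0.68) = 6.7252%
R_f = 9.35% − 0.68 × 6.7252% = 4.7769%
β_Holloway = ρ·σ_i/σ_m = 0.141 × 31.42 / 20.56 = 0.2155
E(R_Holloway) = R_f + β × MRP = 4.7769% + 0.2155 × 6.7252% = 6.23%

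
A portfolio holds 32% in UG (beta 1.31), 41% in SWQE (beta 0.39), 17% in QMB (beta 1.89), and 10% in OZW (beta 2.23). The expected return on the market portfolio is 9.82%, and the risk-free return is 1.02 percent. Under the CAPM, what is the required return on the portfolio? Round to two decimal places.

β_P = Σ w_i β_i = 0.32×1.31 + 0.41×0.39 + 0.17×1.89 + 0.10×2.23 = 1.1234
MRP = 9.82% − 1.02% = 8.80%
E(R_P) = R_f + β_P × MRP = 1.02% + 1.1234 × 8.80% = 10.91%

10.91%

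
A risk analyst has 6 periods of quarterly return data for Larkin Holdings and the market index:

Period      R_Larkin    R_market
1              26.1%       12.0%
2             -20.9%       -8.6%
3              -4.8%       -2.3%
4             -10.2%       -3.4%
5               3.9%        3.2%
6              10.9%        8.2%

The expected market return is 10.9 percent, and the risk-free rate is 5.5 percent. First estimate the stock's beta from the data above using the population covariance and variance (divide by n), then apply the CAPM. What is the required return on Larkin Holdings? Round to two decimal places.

Mean R_i = (26.1 − 20.9 − 4.8 − 10.2 + 3.9 + 10.9) / 6 = 0.8333%
Mean R_m = (12.0 − 8.6 − 2.3 − 3.4 + 3.2 + 8.2) / 6 = 1.5167%
Σ(R_i − R̄_i)(R_m − R̄_m) = 632.9367  ⇒  Cov = 632.9367 / 6 = 105.4895
Σ(R_m − R̄_m)² = 298.4883  ⇒  Var(R_m) = 298.4883 / 6 = 49.7481
β = Cov / Var(R_m) = 105.4895 / 49.7481 = 2.1205
MRP = 10.9% − 5.5% = 5.40%
E(R) = R_f + β × MRP = 5.5% + 2.1205 × 5.4% = 16.95%

16.95%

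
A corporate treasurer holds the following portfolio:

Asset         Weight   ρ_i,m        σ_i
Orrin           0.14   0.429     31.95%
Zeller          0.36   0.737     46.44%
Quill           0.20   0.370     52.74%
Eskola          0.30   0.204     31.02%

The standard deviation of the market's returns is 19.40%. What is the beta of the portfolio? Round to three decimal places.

1.033

β_Orrin = 0.429 × 31.95% / 19.40% = 0.7065
β_Zeller = 0.737 × 46.44% / 19.40% = 1.7642
β_Quill = 0.370 × 52.74% / 19.40% = 1.0059
β_Eskola = 0.204 × 31.02% / 19.40% = 0.3262
β_P = Σ w_i β_i = 0.14×0.7065 + 0.36×1.7642 + 0.20×1.0059 + 0.30×0.3262 = 1.0331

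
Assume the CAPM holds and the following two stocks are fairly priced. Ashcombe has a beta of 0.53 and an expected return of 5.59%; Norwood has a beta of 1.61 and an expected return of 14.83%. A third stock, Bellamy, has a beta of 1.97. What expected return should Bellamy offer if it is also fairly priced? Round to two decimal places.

MRP (SML slope) = (14.83% − 5.59%) / (1.61 − 0.53) = 9.24% / 1.08 = 8.5556%
R_f (intercept) = 5.59% − 0.53 × 8.5556% = 1.0555%
E(R_Bellamy) = R_f + β × MRP = 1.0555% + 1.97 × 8.5556% = 17.91%

17.91%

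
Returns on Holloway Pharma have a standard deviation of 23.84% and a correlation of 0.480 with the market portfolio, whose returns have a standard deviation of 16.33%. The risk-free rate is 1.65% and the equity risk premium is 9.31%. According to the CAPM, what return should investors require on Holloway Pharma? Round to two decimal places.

8.17%

β = ρ × σ_i / σ_m = 0.480 × 23.84% / 16.33% = 0.7007
E(R) = 1.65% + 0.7007 × 9.31% = 8.17%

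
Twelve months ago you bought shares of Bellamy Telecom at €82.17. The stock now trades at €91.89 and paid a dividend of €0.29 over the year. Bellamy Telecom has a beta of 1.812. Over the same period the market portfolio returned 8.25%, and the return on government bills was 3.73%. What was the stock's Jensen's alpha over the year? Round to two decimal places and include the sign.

+0.26%

Realised HPR = (P1 + D1 − P0) / P0 = (91.89 + 0.29 − 82.17) / 82.17 = 10.01 / 82.17 = 12.1821%
MRP = 8.25% − 3.73% = 4.52%
CAPM required = R_f + β·MRP = 3.73% + 1.812 × 4.52% = 11.92024%
α = realised − required = 12.1821% − 11.92024% = +0.26%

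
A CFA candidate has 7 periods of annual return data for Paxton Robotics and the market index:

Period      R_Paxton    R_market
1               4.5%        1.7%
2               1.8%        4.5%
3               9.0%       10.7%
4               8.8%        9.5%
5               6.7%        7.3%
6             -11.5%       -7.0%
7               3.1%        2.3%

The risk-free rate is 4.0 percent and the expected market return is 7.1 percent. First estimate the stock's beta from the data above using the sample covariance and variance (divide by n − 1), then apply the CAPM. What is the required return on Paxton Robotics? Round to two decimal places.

7.45%

Mean R_i = (4.5 + 1.8 + 9.0 + 8.8 + 6.7 − 11.5 + 3.1) / 7 = 3.2000%
Mean R_m = (1.7 + 4.5 + 10.7 + 9.5 + 7.3 − 7.0 + 2.3) / 7 = 4.1429%
Σ(R_i − R̄_i)(R_m − R̄_m) = 239.3900  ⇒  Cov = 239.3900 / 6 = 39.8983
Σ(R_m − R̄_m)² = 215.3171  ⇒  Var(R_m) = 215.3171 / 6 = 35.8862
β = Cov / Var(R_m) = 39.8983 / 35.8862 = 1.1118
MRP = 7.1% − 4.0% = 3.10%
E(R) = R_f + β × MRP = 4.0% + 1.1118 × 3.1% = 7.45%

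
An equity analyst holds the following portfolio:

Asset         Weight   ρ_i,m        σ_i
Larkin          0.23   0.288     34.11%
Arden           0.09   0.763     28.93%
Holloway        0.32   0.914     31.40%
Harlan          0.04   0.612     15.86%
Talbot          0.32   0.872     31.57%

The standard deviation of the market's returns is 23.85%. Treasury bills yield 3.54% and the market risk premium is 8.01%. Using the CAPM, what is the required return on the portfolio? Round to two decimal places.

11.14%

β_Larkin = 0.288 × 34.11% / 23.85% = 0.4119
β_Arden = 0.763 × 28.93% / 23.85% = 0.9255
β_Holloway = 0.914 × 31.40% / 23.85% = 1.2033
β_Harlan = 0.612 × 15.86% / 23.85% = 0.4070
β_Talbot = 0.872 × 31.57% / 23.85% = 1.1543
β_P = Σ w_i β_i = 0.23×0.4119 + 0.09×0.9255 + 0.32×1.2033 + 0.04×0.4070 + 0.32×1.1543 = 0.9487
E(R_P) = R_f + β_P × MRP = 3.54% + 0.9487 × 8.01% = 11.14%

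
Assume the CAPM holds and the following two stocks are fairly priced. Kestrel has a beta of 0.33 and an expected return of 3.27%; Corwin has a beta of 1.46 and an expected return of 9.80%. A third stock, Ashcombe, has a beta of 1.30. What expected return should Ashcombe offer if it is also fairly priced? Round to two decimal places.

8.88%

MRP (SML slope) = (9.80% − 3.27%) / (1.46 − 0.33) = 6.53% / 1.13 = 5.7788%
R_f (intercept) = 3.27% − 0.33 × 5.7788% = 1.3630%
E(R_Ashcombe) = R_f + β × MRP = 1.3630% + 1.30 × 5.7788% = 8.88%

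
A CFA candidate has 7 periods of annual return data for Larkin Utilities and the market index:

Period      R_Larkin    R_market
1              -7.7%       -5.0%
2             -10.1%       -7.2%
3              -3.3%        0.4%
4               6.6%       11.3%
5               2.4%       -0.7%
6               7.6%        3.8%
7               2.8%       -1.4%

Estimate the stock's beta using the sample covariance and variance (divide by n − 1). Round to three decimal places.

0.940

Mean R_i = (-7.7 − 10.1 − 3.3 + 6.6 + 2.4 + 7.6 + 2.8) / 7 = -0.2429%
Mean R_m = (-5.0 − 7.2 + 0.4 + 11.3 − 0.7 + 3.8 − 1.4) / 7 = 0.1714%
Σ(R_i − R̄_i)(R_m − R̄_m) = 208.0514  ⇒  Cov = 208.0514 / 6 = 34.6752
Σ(R_m − R̄_m)² = 221.3743  ⇒  Var(R_m) = 221.3743 / 6 = 36.8957
β = Cov / Var(R_m) = 34.6752 / 36.8957 = 0.9398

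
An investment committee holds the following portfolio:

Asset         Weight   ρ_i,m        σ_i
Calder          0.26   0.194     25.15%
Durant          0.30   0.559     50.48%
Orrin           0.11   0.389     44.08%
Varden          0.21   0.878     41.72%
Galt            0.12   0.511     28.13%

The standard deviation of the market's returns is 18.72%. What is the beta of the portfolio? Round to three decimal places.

β_Calder = 0.194 × 25.15% / 18.72% = 0.2606
β_Durant = 0.559 × 50.48% / 18.72% = 1.5074
β_Orrin = 0.389 × 44.08% / 18.72% = 0.9160
β_Varden = 0.878 × 41.72% / 18.72% = 1.9567
β_Galt = 0.511 × 28.13% / 18.72% = 0.7679
β_P = Σ w_i β_i = 0.26×0.2606 + 0.30×1.5074 + 0.11×0.9160 + 0.21×1.9567 + 0.12×0.7679 = 1.1238

1.124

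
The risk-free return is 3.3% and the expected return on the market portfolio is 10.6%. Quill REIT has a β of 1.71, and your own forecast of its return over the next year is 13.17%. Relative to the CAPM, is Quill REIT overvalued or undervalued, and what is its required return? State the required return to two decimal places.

Overvalued; required return 15.78%

MRP = 10.6% − 3.3% = 7.30%
Required return = R_f + β·MRP = 3.3% + 1.71 × 7.3% = 15.78%
Forecast 13.17% < required 15.78% → the stock plots below the SML → overvalued.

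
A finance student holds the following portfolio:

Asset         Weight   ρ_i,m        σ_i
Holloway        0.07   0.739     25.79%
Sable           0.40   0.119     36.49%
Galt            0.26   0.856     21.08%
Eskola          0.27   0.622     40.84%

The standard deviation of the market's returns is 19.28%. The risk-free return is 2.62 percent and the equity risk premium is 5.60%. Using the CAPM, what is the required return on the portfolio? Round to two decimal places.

6.87%

β_Holloway = 0.739 × 25.79% / 19.28% = 0.9885
β_Sable = 0.119 × 36.49% / 19.28% = 0.2252
β_Galt = 0.856 × 21.08% / 19.28% = 0.9359
β_Eskola = 0.622 × 40.84% / 19.28% = 1.3176
β_P = Σ w_i β_i = 0.07×0.9885 + 0.40×0.2252 + 0.26×0.9359 + 0.27×1.3176 = 0.7584
E(R_P) = R_f + β_P × MRP = 2.62% + 0.7584 × 5.60% = 6.87%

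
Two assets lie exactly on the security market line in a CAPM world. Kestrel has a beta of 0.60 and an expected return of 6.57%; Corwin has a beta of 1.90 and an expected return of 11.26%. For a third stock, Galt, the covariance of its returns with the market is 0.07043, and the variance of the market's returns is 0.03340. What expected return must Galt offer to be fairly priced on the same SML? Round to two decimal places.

12.01%

MRP = (11.26% − 6.57%) / (1.90 − 0.60) = 3.6077%
R_f = 6.57% − 0.60 × 3.6077% = 4.4054%
β_Galt = Cov / Var(R_m) = 0.07043 / 0.03340 = 2.1087
E(R_Galt) = R_f + β × MRP = 4.4054% + 2.1087 × 3.6077% = 12.01%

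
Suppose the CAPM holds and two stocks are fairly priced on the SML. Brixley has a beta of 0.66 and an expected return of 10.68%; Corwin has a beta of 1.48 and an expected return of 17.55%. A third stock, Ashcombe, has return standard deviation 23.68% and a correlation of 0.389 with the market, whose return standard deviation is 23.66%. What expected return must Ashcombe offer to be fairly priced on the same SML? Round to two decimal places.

8.41%

MRP = (17.55% − 10.68%) / (1.48 − 0.66) = 8.3780%
R_f = 10.68% − 0.66 × 8.3780% = 5.1505%
β_Ashcombe = ρ·σ_i/σ_m = 0.389 × 23.68 / 23.66 = 0.3893
E(R_Ashcombe) = R_f + β × MRP = 5.1505% + 0.3893 × 8.3780% = 8.41%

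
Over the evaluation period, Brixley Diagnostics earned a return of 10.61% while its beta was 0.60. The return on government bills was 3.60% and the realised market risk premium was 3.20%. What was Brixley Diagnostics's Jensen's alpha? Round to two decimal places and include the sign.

+5.09%

CAPM benchmark = R_f + β(R_m − R_f) = 3.60% + 0.60 × 3.20% = 5.5200%
α = actual − benchmark = 10.61% − 5.5200% = +5.09%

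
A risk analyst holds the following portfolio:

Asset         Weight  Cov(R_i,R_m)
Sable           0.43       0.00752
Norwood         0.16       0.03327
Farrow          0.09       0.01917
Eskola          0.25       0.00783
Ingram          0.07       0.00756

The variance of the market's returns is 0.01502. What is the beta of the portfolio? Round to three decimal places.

0.850

β_Sable = 0.00752 / 0.01502 = 0.5007
β_Norwood = 0.03327 / 0.01502 = 2.2150
β_Farrow = 0.01917 / 0.01502 = 1.2763
β_Eskola = 0.00783 / 0.01502 = 0.5213
β_Ingram = 0.00756 / 0.01502 = 0.5033
β_P = Σ w_i β_i = 0.43×0.5007 + 0.16×2.2150 + 0.09×1.2763 + 0.25×0.5213 + 0.07×0.5033 = 0.8501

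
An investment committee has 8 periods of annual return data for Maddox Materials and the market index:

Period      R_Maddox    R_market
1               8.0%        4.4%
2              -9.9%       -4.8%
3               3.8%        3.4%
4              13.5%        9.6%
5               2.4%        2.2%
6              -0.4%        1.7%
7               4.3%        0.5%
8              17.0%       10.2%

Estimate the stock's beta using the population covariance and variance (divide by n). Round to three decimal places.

Mean R_i = (8.0 − 9.9 + 3.8 + 13.5 + 2.4 − 0.4 + 4.3 + 17.0) / 8 = 4.8375%
Mean R_m = (4.4 − 4.8 + 3.4 + 9.6 + 2.2 + 1.7 + 0.5 + 10.2) / 8 = 3.4000%
Σ(R_i − R̄_i)(R_m − R̄_m) = 273.8100  ⇒  Cov = 273.8100 / 8 = 34.2263
Σ(R_m − R̄_m)² = 165.6600  ⇒  Var(R_m) = 165.6600 / 8 = 20.7075
β = Cov / Var(R_m) = 34.2263 / 20.7075 = 1.6528

1.653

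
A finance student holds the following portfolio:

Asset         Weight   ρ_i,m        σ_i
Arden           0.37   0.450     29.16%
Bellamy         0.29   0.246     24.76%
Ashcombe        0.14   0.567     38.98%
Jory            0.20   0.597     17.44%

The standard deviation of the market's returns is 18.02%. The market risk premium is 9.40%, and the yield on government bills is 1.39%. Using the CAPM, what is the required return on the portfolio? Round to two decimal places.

7.54%

β_Arden = 0.450 × 29.16% / 18.02% = 0.7282
β_Bellamy = 0.246 × 24.76% / 18.02% = 0.3380
β_Ashcombe = 0.567 × 38.98% / 18.02% = 1.2265
β_Jory = 0.597 × 17.44% / 18.02% = 0.5778
β_P = Σ w_i β_i = 0.37×0.7282 + 0.29×0.3380 + 0.14×1.2265 + 0.20×0.5778 = 0.6547
E(R_P) = R_f + β_P × MRP = 1.39% + 0.6547 × 9.40% = 7.54%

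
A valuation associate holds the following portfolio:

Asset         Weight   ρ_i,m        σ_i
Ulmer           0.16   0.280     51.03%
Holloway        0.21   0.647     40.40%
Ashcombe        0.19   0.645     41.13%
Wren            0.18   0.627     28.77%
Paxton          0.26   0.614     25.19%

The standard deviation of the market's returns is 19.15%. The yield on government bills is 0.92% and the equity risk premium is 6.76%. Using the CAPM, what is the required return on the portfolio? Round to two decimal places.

β_Ulmer = 0.280 × 51.03% / 19.15% = 0.7461
β_Holloway = 0.647 × 40.40% / 19.15% = 1.3650
β_Ashcombe = 0.645 × 41.13% / 19.15% = 1.3853
β_Wren = 0.627 × 28.77% / 19.15% = 0.9420
β_Paxton = 0.614 × 25.19% / 19.15% = 0.8077
β_P = Σ w_i β_i = 0.16×0.7461 + 0.21×1.3650 + 0.19×1.3853 + 0.18×0.9420 + 0.26×0.8077 = 1.0488
E(R_P) = R_f + β_P × MRP = 0.92% + 1.0488 × 6.76% = 8.01%

8.01%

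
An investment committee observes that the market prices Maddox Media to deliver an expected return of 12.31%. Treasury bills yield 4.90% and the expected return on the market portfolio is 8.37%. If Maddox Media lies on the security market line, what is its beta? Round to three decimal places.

MRP = 8.37% − 4.90% = 3.47%
β = (E(R) − R_f) / MRP = (12.31% − 4.90%) / 3.47% = 7.41% / 3.47% = 2.135

2.135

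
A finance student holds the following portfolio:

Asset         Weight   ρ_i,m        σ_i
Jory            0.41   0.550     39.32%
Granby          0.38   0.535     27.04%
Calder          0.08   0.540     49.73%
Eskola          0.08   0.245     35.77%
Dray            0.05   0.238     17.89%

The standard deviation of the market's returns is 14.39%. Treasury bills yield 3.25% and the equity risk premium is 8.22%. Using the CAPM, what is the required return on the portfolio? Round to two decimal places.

13.20%

β_Jory = 0.550 × 39.32% / 14.39% = 1.5028
β_Granby = 0.535 × 27.04% / 14.39% = 1.0053
β_Calder = 0.540 × 49.73% / 14.39% = 1.8662
β_Eskola = 0.245 × 35.77% / 14.39% = 0.6090
β_Dray = 0.238 × 17.89% / 14.39% = 0.2959
β_P = Σ w_i β_i = 0.41×1.5028 + 0.38×1.0053 + 0.08×1.8662 + 0.08×0.6090 + 0.05×0.2959 = 1.2110
E(R_P) = R_f + β_P × MRP = 3.25% + 1.2110 × 8.22% = 13.20%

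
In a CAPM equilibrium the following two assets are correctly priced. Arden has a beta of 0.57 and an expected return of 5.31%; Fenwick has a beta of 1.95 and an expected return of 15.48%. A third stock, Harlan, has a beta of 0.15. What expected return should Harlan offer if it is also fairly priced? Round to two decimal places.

2.21%

MRP (SML slope) = (15.48% − 5.31%) / (1.95 − 0.57) = 10.17% / 1.38 = 7.3696%
R_f (intercept) = 5.31% − 0.57 × 7.3696% = 1.1093%
E(R_Harlan) = R_f + β × MRP = 1.1093% + 0.15 × 7.3696% = 2.21%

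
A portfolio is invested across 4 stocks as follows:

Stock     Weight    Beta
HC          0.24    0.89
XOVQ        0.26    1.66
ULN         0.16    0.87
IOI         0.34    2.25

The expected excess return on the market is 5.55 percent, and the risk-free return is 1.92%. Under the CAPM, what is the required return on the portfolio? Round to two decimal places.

10.52%

β_P = Σ w_i β_i = 0.24×0.89 + 0.26×1.66 + 0.16×0.87 + 0.34×2.25 = 1.5494
E(R_P) = R_f + β_P × MRP = 1.92% + 1.5494 × 5.55% = 10.52%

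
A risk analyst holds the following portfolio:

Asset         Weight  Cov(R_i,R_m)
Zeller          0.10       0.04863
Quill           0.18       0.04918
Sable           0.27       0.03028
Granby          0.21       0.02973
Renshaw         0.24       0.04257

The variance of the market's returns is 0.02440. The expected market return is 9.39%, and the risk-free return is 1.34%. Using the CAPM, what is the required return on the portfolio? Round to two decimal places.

13.99%

β_Zeller = 0.04863 / 0.02440 = 1.9930
β_Quill = 0.04918 / 0.02440 = 2.0156
β_Sable = 0.03028 / 0.02440 = 1.2410
β_Granby = 0.02973 / 0.02440 = 1.2184
β_Renshaw = 0.04257 / 0.02440 = 1.7447
β_P = Σ w_i β_i = 0.10×1.9930 + 0.18×2.0156 + 0.27×1.2410 + 0.21×1.2184 + 0.24×1.7447 = 1.5718
MRP = 9.39% − 1.34% = 8.05%
E(R_P) = R_f + β_P × MRP = 1.34% + 1.5718 × 8.05% = 13.99%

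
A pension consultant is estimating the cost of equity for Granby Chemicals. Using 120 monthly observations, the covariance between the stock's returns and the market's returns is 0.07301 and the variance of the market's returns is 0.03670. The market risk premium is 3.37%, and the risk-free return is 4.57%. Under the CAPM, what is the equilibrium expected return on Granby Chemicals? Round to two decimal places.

β = Cov(R_i, R_m) / Var(R_m) = 0.07301 / 0.03670 = 1.9894
E(R) = R_f + β × MRP = 4.57% + 1.9894 × 3.37% = 11.27%

11.27%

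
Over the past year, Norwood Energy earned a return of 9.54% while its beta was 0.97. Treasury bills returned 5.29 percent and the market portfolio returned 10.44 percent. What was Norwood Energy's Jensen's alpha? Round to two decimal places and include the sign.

-0.75%

Market excess return = 10.44% − 5.29% = 5.15%
CAPM benchmark = R_f + β(R_m − R_f) = 5.29% + 0.97 × 5.15% = 10.2855%
α = actual − benchmark = 9.54% − 10.2855% = -0.75%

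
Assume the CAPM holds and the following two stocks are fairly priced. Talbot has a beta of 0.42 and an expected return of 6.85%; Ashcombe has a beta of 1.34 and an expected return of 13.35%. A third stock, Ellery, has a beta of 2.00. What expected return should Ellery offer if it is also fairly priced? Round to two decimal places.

MRP (SML slope) = (13.35% − 6.85%) / (1.34 − 0.42) = 6.50% / 0.92 = 7.0652%
R_f (intercept) = 6.85% − 0.42 × 7.0652% = 3.8826%
E(R_Ellery) = R_f + β × MRP = 3.8826% + 2.00 × 7.0652% = 18.01%

18.01%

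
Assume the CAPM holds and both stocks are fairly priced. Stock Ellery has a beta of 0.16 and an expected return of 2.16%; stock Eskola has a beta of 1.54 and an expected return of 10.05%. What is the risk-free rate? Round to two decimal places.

Both satisfy E(R) = R_f + β·MRP, so the slope of the SML is
MRP = (10.05% − 2.16%) / (1.54 − 0.16) = 7.89% / 1.38 = 5.7174%
R_f = E(R_Ellery) − β_Ellery·MRP = 2.16% − 0.16 × 5.7174% = 1.2452%

1.25%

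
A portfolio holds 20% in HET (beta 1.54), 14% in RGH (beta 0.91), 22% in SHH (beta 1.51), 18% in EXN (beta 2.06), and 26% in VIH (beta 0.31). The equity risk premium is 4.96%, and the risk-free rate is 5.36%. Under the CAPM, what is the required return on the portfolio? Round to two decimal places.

β_P = Σ w_i β_i = 0.20×1.54 + 0.14×0.91 + 0.22×1.51 + 0.18×2.06 + 0.26×0.31 = 1.2190
E(R_P) = R_f + β_P × MRP = 5.36% + 1.2190 × 4.96% = 11.41%

11.41%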